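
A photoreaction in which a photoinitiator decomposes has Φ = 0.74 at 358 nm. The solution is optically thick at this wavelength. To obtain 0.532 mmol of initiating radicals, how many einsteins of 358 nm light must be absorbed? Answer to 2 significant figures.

7.2×10⁻⁴ einstein

Product: 0.532 mmol = 5.32×10⁻⁴ mol.
Photons that must be absorbed: 5.32×10⁻⁴ / 0.74 = 7.189×10⁻⁴ mol.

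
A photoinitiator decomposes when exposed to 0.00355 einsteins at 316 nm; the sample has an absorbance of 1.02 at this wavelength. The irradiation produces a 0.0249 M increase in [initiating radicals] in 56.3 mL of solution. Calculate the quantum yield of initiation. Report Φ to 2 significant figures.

Φ = 0.44

Product: (0.0249 M)(0.0563 L) = 0.001402 mol.
Fraction absorbed: 1 − 10^(−1.02) = 0.9045.
Photons absorbed: 0.9045 × 0.00355 = 0.003211 mol.
Φ = 0.001402 mol / 0.003211 mol photons = 0.44.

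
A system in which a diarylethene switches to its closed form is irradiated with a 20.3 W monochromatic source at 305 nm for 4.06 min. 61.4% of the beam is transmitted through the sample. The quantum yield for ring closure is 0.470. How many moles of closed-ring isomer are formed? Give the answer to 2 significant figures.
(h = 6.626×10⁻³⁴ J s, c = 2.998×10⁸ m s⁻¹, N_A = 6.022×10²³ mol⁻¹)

0.0023 mol

Photon energy at 305 nm: hc/λ = (6.626×10⁻³⁴)(2.998×10⁸)/(305×10⁻⁹) = 6.513×10⁻¹⁹ J.
Energy delivered: (20.3 W)(243.6 s) = 4945 J.
Photons incident: 4945 / 6.513×10⁻¹⁹ = 7.593×10²¹, i.e. 7.593×10²¹/6.022×10²³ = 0.01261 mol.
Fraction absorbed: 1 − 61.4/100 = 0.3860.
Photons absorbed: 0.3860 × 0.01261 = 0.004867 mol.
Product: Φ × n_abs = 0.470 × 0.004867 = 0.002287 mol.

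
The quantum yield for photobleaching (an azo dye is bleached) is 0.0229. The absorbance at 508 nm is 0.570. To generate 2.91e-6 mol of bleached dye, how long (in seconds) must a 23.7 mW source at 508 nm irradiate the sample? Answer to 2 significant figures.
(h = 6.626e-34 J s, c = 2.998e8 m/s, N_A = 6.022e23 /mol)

Photons that must be absorbed: 2.91e-6 / 0.0229 = 1.271e-4 mol.
Fraction absorbed: 1 − 10^(−0.570) = 0.7308.
Incident photons needed: 1.271e-4 / 0.7308 = 1.739e-4 mol.
Photon energy: hc/λ = 3.910e-19 J; per mole, 2.355e5 J mol⁻¹.
Energy required: 1.739e-4 × 2.355e5 = 40.95 J.
Time: 40.95 J / 0.0237 W = 1700 s.

t ≈ 1700 s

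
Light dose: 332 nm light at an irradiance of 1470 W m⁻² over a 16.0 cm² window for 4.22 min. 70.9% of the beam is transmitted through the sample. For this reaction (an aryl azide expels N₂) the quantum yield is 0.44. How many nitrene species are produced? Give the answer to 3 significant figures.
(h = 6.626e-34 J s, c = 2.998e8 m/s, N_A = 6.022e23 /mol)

1.27e20 species

Photon energy at 332 nm: hc/λ = (6.626e-34)(2.998e8)/(332e-9) = 5.983e-19 J.
Energy delivered: (1470 W m⁻²)(16.0e-4 m²)(253.2 s) = 595.5 J.
Photons incident: 595.5 / 5.983e-19 = 9.953e20, i.e. 9.953e20/6.022e23 = 0.001653 mol.
Fraction absorbed: 1 − 70.9/100 = 0.2910.
Photons absorbed: 0.2910 × 0.001653 = 4.810e-4 mol.
Product: Φ × n_abs = 0.44 × 4.810e-4 = 2.116e-4 mol.
As a count: 2.116e-4 × 6.022e23 = 1.27e20.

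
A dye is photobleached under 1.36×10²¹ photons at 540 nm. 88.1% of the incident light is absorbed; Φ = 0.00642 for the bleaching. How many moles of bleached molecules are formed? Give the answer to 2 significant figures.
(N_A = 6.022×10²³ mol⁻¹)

Moles of photons: 1.36×10²¹ / 6.022×10²³ = 0.002258 mol.
Photons absorbed: 0.881 × 0.002258 = 0.001989 mol.
Product: Φ × n_abs = 0.00642 × 0.001989 = 1.277×10⁻⁵ mol.

1.3×10⁻⁵ mol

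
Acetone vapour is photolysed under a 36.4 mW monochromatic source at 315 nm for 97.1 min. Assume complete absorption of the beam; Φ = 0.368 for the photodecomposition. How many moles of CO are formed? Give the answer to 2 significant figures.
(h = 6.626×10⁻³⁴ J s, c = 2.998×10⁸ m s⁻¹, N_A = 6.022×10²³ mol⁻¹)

2.1×10⁻⁴ mol

Photon energy at 315 nm: hc/λ = (6.626×10⁻³⁴)(2.998×10⁸)/(315×10⁻⁹) = 6.306×10⁻¹⁹ J.
Energy delivered: (36.4 mW)(5826 s) = 212.1 J.
Photons incident: 212.1 / 6.306×10⁻¹⁹ = 3.363×10²⁰, i.e. 3.363×10²⁰/6.022×10²³ = 5.585×10⁻⁴ mol.
Product: Φ × n_abs = 0.368 × 5.585×10⁻⁴ = 2.055×10⁻⁴ mol.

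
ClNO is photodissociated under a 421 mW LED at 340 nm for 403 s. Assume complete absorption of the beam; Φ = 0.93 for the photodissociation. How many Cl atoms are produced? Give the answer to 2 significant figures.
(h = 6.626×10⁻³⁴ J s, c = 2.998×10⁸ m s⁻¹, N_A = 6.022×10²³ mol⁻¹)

2.7×10²⁰ atoms

Photon energy at 340 nm: hc/λ = (6.626×10⁻³⁴)(2.998×10⁸)/(340×10⁻⁹) = 5.843×10⁻¹⁹ J.
Energy delivered: (421 mW)(403 s) = 169.7 J.
Photons incident: 169.7 / 5.843×10⁻¹⁹ = 2.904×10²⁰, i.e. 2.904×10²⁰/6.022×10²³ = 4.822×10⁻⁴ mol.
Product: Φ × n_abs = 0.93 × 4.822×10⁻⁴ = 4.484×10⁻⁴ mol.
As a count: 4.484×10⁻⁴ × 6.022×10²³ = 2.7×10²⁰.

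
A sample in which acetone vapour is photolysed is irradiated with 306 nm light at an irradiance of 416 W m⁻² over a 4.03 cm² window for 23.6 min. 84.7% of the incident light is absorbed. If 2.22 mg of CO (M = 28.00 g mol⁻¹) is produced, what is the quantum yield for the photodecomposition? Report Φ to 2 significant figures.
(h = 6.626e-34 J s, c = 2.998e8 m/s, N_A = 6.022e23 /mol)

Product: 2.22 mg / 28.00 g mol⁻¹ = 7.929e-5 mol.
Photon energy at 306 nm: hc/λ = (6.626e-34)(2.998e8)/(306e-9) = 6.492e-19 J.
Energy delivered: (416 W m⁻²)(4.03e-4 m²)(1416 s) = 237.4 J.
Photons incident: 237.4 / 6.492e-19 = 3.657e20, i.e. 3.657e20/6.022e23 = 6.073e-4 mol.
Photons absorbed: 0.847 × 6.073e-4 = 5.144e-4 mol.
Φ = 7.929e-5 mol / 5.144e-4 mol photons = 0.15.

Φ = 0.15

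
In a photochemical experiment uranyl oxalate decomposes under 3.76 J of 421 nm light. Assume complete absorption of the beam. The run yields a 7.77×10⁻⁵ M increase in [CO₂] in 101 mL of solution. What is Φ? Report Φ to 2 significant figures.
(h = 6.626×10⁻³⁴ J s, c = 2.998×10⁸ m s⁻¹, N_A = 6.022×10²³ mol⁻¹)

Product: (7.77×10⁻⁵ M)(0.101 L) = 7.848×10⁻⁶ mol.
Photon energy at 421 nm: hc/λ = (6.626×10⁻³⁴)(2.998×10⁸)/(421×10⁻⁹) = 4.718×10⁻¹⁹ J.
Photons incident: 3.76 / 4.718×10⁻¹⁹ = 7.969×10¹⁸, i.e. 7.969×10¹⁸/6.022×10²³ = 1.323×10⁻⁵ mol.
Φ = 7.848×10⁻⁶ mol / 1.323×10⁻⁵ mol photons = 0.59.

Φ = 0.59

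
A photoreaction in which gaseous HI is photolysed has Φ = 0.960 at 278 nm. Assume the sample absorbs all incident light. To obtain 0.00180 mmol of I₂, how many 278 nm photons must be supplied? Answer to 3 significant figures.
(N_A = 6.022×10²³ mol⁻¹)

1.13×10¹⁸ photons

Product: 0.00180 mmol = 1.80×10⁻⁶ mol.
Photons that must be absorbed: 1.80×10⁻⁶ / 0.960 = 1.875×10⁻⁶ mol.
Photon count: 1.875×10⁻⁶ × 6.022×10²³ = 1.13×10¹⁸.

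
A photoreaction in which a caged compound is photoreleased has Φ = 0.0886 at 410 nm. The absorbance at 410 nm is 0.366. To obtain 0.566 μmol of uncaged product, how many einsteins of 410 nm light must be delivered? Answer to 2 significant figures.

1.1×10⁻⁵ einstein

Product: 0.566 μmol = 5.66×10⁻⁷ mol.
Photons that must be absorbed: 5.66×10⁻⁷ / 0.0886 = 6.388×10⁻⁶ mol.
Fraction absorbed: 1 − 10^(−0.366) = 0.5695.
Incident photons needed: 6.388×10⁻⁶ / 0.5695 = 1.122×10⁻⁵ mol.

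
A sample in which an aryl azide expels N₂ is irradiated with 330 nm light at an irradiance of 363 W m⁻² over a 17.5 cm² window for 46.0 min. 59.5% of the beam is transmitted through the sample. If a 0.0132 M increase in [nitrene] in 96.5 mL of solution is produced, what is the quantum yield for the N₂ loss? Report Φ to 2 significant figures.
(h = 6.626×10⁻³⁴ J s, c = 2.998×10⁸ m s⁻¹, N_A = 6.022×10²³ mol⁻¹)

Φ = 0.65

Product: (0.0132 M)(0.0965 L) = 0.001274 mol.
Photon energy at 330 nm: hc/λ = (6.626×10⁻³⁴)(2.998×10⁸)/(330×10⁻⁹) = 6.020×10⁻¹⁹ J.
Energy delivered: (363 W m⁻²)(17.5×10⁻⁴ m²)(2760 s) = 1753 J.
Photons incident: 1753 / 6.020×10⁻¹⁹ = 2.912×10²¹, i.e. 2.912×10²¹/6.022×10²³ = 0.004836 mol.
Fraction absorbed: 1 − 59.5/100 = 0.4050.
Photons absorbed: 0.4050 × 0.004836 = 0.001959 mol.
Φ = 0.001274 mol / 0.001959 mol photons = 0.65.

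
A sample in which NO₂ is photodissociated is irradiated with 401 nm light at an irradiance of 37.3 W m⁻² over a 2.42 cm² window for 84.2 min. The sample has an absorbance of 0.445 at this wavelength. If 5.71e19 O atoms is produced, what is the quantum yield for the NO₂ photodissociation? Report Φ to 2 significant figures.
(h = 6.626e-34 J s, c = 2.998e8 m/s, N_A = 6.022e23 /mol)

Φ = 0.97

Product: 5.71e19 / 6.022e23 = 9.482e-5 mol.
Photon energy at 401 nm: hc/λ = (6.626e-34)(2.998e8)/(401e-9) = 4.954e-19 J.
Energy delivered: (37.3 W m⁻²)(2.42e-4 m²)(5052 s) = 45.60 J.
Photons incident: 45.60 / 4.954e-19 = 9.205e19, i.e. 9.205e19/6.022e23 = 1.529e-4 mol.
Fraction absorbed: 1 − 10^(−0.445) = 0.6411.
Photons absorbed: 0.6411 × 1.529e-4 = 9.802e-5 mol.
Φ = 9.482e-5 mol / 9.802e-5 mol photons = 0.97.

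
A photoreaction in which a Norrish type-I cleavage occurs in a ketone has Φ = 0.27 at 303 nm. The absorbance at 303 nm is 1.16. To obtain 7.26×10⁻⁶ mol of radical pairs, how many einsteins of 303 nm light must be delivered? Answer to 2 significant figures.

2.9×10⁻⁵ einstein

Photons that must be absorbed: 7.26×10⁻⁶ / 0.27 = 2.689×10⁻⁵ mol.
Fraction absorbed: 1 − 10^(−1.16) = 0.9308.
Incident photons needed: 2.689×10⁻⁵ / 0.9308 = 2.889×10⁻⁵ mol.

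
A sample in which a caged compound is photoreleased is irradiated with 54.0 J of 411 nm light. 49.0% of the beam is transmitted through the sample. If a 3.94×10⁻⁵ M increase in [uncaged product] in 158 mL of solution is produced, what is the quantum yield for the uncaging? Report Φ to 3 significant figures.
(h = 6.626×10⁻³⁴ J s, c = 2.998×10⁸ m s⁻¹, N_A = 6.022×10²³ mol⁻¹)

Product: (3.94×10⁻⁵ M)(0.158 L) = 6.225×10⁻⁶ mol.
Photon energy at 411 nm: hc/λ = (6.626×10⁻³⁴)(2.998×10⁸)/(411×10⁻⁹) = 4.833×10⁻¹⁹ J.
Photons incident: 54.0 / 4.833×10⁻¹⁹ = 1.117×10²⁰, i.e. 1.117×10²⁰/6.022×10²³ = 1.855×10⁻⁴ mol.
Fraction absorbed: 1 − 49.0/100 = 0.5100.
Photons absorbed: 0.5100 × 1.855×10⁻⁴ = 9.461×10⁻⁵ mol.
Φ = 6.225×10⁻⁶ mol / 9.461×10⁻⁵ mol photons = 0.0658.

Φ = 0.0658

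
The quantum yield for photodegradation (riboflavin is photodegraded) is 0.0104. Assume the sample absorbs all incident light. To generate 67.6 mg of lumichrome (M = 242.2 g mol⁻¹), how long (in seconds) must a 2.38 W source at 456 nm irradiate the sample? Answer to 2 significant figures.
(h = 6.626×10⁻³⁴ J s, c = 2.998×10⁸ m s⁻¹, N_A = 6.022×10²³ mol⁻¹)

Product: 67.6 mg / 242.2 g mol⁻¹ = 2.791×10⁻⁴ mol.
Photons that must be absorbed: 2.791×10⁻⁴ / 0.0104 = 0.02684 mol.
Photon energy: hc/λ = 4.356×10⁻¹⁹ J; per mole, 2.623×10⁵ J mol⁻¹.
Energy required: 0.02684 × 2.623×10⁵ = 7040 J.
Time: 7040 J / 2.38 W = 3000 s.

t ≈ 3000 s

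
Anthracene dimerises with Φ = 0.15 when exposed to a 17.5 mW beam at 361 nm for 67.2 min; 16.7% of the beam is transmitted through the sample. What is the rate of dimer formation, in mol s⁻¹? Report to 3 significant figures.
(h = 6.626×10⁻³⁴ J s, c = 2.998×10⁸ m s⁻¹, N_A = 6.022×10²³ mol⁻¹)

6.60×10⁻⁹ mol s⁻¹

Photon energy at 361 nm: hc/λ = (6.626×10⁻³⁴)(2.998×10⁸)/(361×10⁻⁹) = 5.503×10⁻¹⁹ J.
Energy delivered: (17.5 mW)(4032 s) = 70.56 J.
Photons incident: 70.56 / 5.503×10⁻¹⁹ = 1.282×10²⁰, i.e. 1.282×10²⁰/6.022×10²³ = 2.129×10⁻⁴ mol.
Fraction absorbed: 1 − 16.7/100 = 0.8330.
Photons absorbed: 0.8330 × 2.129×10⁻⁴ = 1.773×10⁻⁴ mol.
Product formed: 0.15 × 1.773×10⁻⁴ = 2.660×10⁻⁵ mol.
Rate: 2.660×10⁻⁵ / 4032 s = 6.60×10⁻⁹ mol s⁻¹.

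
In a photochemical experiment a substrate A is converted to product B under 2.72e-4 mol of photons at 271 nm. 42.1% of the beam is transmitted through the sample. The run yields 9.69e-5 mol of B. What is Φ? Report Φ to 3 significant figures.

Φ = 0.615

Fraction absorbed: 1 − 42.1/100 = 0.5790.
Photons absorbed: 0.5790 × 2.72e-4 = 1.575e-4 mol.
Φ = 9.69e-5 mol / 1.575e-4 mol photons = 0.615.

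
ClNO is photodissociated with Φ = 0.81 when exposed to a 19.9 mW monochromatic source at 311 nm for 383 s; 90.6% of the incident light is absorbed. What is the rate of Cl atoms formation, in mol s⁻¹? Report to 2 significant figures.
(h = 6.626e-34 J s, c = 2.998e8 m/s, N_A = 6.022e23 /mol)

Photon energy at 311 nm: hc/λ = (6.626e-34)(2.998e8)/(311e-9) = 6.387e-19 J.
Energy delivered: (19.9 mW)(383 s) = 7.622 J.
Photons incident: 7.622 / 6.387e-19 = 1.193e19, i.e. 1.193e19/6.022e23 = 1.981e-5 mol.
Photons absorbed: 0.906 × 1.981e-5 = 1.795e-5 mol.
Product formed: 0.81 × 1.795e-5 = 1.454e-5 mol.
Rate: 1.454e-5 / 383 s = 3.8e-8 mol s⁻¹.

3.8e-8 mol s⁻¹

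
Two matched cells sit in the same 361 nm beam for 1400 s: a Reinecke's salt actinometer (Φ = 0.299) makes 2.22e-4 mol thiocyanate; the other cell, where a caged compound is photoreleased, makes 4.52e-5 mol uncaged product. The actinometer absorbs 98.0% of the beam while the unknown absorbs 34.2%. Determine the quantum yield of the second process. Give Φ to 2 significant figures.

Photons absorbed by the actinometer: 2.22e-4 / 0.299 = 7.425e-4 mol.
Incident flux: 7.425e-4 / 0.980 = 7.577e-4 einstein.
Absorbed by unknown: 0.342 × 7.577e-4 = 2.591e-4 mol.
Φ(unknown) = 4.52e-5 / 2.591e-4 = 0.17.

Φ = 0.17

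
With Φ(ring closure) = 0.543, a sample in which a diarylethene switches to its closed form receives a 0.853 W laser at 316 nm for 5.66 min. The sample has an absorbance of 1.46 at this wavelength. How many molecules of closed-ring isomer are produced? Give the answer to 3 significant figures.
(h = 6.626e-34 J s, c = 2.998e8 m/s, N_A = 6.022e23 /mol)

Photon energy at 316 nm: hc/λ = (6.626e-34)(2.998e8)/(316e-9) = 6.286e-19 J.
Energy delivered: (0.853 W)(339.6 s) = 289.7 J.
Photons incident: 289.7 / 6.286e-19 = 4.609e20, i.e. 4.609e20/6.022e23 = 7.654e-4 mol.
Fraction absorbed: 1 − 10^(−1.46) = 0.9653.
Photons absorbed: 0.9653 × 7.654e-4 = 7.388e-4 mol.
Product: Φ × n_abs = 0.543 × 7.388e-4 = 4.012e-4 mol.
As a count: 4.012e-4 × 6.022e23 = 2.42e20.

2.42e20 molecules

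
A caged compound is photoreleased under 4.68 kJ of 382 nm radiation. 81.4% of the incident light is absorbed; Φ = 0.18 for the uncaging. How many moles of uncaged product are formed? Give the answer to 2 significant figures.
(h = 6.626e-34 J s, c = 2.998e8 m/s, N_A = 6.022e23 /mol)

Photon energy at 382 nm: hc/λ = (6.626e-34)(2.998e8)/(382e-9) = 5.200e-19 J.
Incident energy: 4.68 kJ = 4680 J.
Photons incident: 4680 / 5.200e-19 = 9.000e21, i.e. 9.000e21/6.022e23 = 0.01495 mol.
Photons absorbed: 0.814 × 0.01495 = 0.01217 mol.
Product: Φ × n_abs = 0.18 × 0.01217 = 0.002191 mol.

0.0022 mol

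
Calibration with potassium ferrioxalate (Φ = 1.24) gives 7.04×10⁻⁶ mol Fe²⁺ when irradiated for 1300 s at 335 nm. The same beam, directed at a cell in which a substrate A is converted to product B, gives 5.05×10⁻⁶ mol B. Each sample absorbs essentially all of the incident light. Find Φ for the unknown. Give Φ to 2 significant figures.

Φ = 0.89

Photons absorbed by the actinometer: 7.04×10⁻⁶ / 1.24 = 5.677×10⁻⁶ mol.
Φ(unknown) = 5.05×10⁻⁶ / 5.677×10⁻⁶ = 0.89.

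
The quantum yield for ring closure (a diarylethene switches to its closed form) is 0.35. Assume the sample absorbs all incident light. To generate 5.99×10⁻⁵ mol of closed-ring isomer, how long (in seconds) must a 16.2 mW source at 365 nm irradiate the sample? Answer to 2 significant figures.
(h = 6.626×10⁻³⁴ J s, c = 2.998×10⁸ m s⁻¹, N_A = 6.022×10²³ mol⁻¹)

t ≈ 3500 s

Photons that must be absorbed: 5.99×10⁻⁵ / 0.35 = 1.711×10⁻⁴ mol.
Photon energy: hc/λ = 5.442×10⁻¹⁹ J; per mole, 3.277×10⁵ J mol⁻¹.
Energy required: 1.711×10⁻⁴ × 3.277×10⁵ = 56.07 J.
Time: 56.07 J / 0.0162 W = 3500 s.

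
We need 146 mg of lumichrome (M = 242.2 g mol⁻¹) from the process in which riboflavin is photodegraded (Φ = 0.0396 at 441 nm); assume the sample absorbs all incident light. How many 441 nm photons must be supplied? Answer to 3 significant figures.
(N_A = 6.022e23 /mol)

9.17e21 photons

Product: 146 mg / 242.2 g mol⁻¹ = 6.028e-4 mol.
Photons that must be absorbed: 6.028e-4 / 0.0396 = 0.01522 mol.
Photon count: 0.01522 × 6.022e23 = 9.17e21.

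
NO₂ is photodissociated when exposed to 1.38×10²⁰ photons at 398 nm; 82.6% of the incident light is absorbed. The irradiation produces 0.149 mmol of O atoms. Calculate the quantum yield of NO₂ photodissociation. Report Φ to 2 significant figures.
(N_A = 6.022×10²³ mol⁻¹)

Φ = 0.79

Product: 0.149 mmol = 1.49×10⁻⁴ mol.
Moles of photons: 1.38×10²⁰ / 6.022×10²³ = 2.292×10⁻⁴ mol.
Photons absorbed: 0.826 × 2.292×10⁻⁴ = 1.893×10⁻⁴ mol.
Φ = 1.49×10⁻⁴ mol / 1.893×10⁻⁴ mol photons = 0.79.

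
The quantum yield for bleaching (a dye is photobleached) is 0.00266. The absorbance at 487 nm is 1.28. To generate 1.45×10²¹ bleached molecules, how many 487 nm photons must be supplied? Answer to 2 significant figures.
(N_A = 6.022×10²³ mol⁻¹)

Product: 1.45×10²¹ / 6.022×10²³ = 0.002408 mol.
Photons that must be absorbed: 0.002408 / 0.00266 = 0.9053 mol.
Fraction absorbed: 1 − 10^(−1.28) = 0.9475.
Incident photons needed: 0.9053 / 0.9475 = 0.9555 mol.
Photon count: 0.9555 × 6.022×10²³ = 5.8×10²³.

5.8×10²³ photons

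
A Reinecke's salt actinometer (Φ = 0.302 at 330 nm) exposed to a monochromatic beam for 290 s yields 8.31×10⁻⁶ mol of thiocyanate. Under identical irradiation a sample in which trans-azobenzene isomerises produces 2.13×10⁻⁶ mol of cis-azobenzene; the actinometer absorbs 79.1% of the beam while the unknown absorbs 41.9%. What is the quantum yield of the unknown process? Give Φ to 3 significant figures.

Photons absorbed by the actinometer: 8.31×10⁻⁶ / 0.302 = 2.752×10⁻⁵ mol.
Incident flux: 2.752×10⁻⁵ / 0.791 = 3.479×10⁻⁵ einstein.
Absorbed by unknown: 0.419 × 3.479×10⁻⁵ = 1.458×10⁻⁵ mol.
Φ(unknown) = 2.13×10⁻⁶ / 1.458×10⁻⁵ = 0.146.

Φ = 0.146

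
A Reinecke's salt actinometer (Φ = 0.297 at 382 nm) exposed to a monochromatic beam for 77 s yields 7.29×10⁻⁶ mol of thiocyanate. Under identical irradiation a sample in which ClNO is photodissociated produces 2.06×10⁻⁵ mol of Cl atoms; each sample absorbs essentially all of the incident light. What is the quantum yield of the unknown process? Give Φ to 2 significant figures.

Photons absorbed by the actinometer: 7.29×10⁻⁶ / 0.297 = 2.455×10⁻⁵ mol.
Φ(unknown) = 2.06×10⁻⁵ / 2.455×10⁻⁵ = 0.84.

Φ = 0.84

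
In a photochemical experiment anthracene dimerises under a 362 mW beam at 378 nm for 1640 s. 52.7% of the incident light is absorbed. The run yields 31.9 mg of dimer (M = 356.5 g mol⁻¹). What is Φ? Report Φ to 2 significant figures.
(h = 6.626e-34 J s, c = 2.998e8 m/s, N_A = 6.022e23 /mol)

Φ = 0.091

Product: 31.9 mg / 356.5 g mol⁻¹ = 8.948e-5 mol.
Photon energy at 378 nm: hc/λ = (6.626e-34)(2.998e8)/(378e-9) = 5.255e-19 J.
Energy delivered: (362 mW)(1640 s) = 593.7 J.
Photons incident: 593.7 / 5.255e-19 = 1.130e21, i.e. 1.130e21/6.022e23 = 0.001876 mol.
Photons absorbed: 0.527 × 0.001876 = 9.887e-4 mol.
Φ = 8.948e-5 mol / 9.887e-4 mol photons = 0.091.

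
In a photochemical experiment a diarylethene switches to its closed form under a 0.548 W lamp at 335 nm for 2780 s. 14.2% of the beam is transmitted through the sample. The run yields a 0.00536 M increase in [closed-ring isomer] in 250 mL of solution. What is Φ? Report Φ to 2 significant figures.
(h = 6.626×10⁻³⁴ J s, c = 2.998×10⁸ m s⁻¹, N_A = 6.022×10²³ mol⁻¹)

Product: (0.00536 M)(0.25 L) = 0.001340 mol.
Photon energy at 335 nm: hc/λ = (6.626×10⁻³⁴)(2.998×10⁸)/(335×10⁻⁹) = 5.930×10⁻¹⁹ J.
Energy delivered: (0.548 W)(2780 s) = 1523 J.
Photons incident: 1523 / 5.930×10⁻¹⁹ = 2.568×10²¹, i.e. 2.568×10²¹/6.022×10²³ = 0.004264 mol.
Fraction absorbed: 1 − 14.2/100 = 0.8580.
Photons absorbed: 0.8580 × 0.004264 = 0.003659 mol.
Φ = 0.001340 mol / 0.003659 mol photons = 0.37.

Φ = 0.37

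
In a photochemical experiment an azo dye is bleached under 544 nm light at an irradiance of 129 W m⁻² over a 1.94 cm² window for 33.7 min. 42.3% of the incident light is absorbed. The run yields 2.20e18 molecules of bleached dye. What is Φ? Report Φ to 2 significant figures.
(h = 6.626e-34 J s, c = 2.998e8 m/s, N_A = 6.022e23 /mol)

Product: 2.20e18 / 6.022e23 = 3.653e-6 mol.
Photon energy at 544 nm: hc/λ = (6.626e-34)(2.998e8)/(544e-9) = 3.652e-19 J.
Energy delivered: (129 W m⁻²)(1.94e-4 m²)(2022 s) = 50.60 J.
Photons incident: 50.60 / 3.652e-19 = 1.386e20, i.e. 1.386e20/6.022e23 = 2.302e-4 mol.
Photons absorbed: 0.423 × 2.302e-4 = 9.737e-5 mol.
Φ = 3.653e-6 mol / 9.737e-5 mol photons = 0.038.

Φ = 0.038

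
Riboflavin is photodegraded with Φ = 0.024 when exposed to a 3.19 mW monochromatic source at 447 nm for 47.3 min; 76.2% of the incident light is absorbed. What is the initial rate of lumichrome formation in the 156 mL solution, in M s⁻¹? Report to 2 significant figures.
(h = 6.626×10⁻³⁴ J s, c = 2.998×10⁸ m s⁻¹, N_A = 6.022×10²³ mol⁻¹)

Photon energy at 447 nm: hc/λ = (6.626×10⁻³⁴)(2.998×10⁸)/(447×10⁻⁹) = 4.444×10⁻¹⁹ J.
Energy delivered: (3.19 mW)(2838 s) = 9.053 J.
Photons incident: 9.053 / 4.444×10⁻¹⁹ = 2.037×10¹⁹, i.e. 2.037×10¹⁹/6.022×10²³ = 3.383×10⁻⁵ mol.
Photons absorbed: 0.762 × 3.383×10⁻⁵ = 2.578×10⁻⁵ mol.
Product formed: 0.024 × 2.578×10⁻⁵ = 6.187×10⁻⁷ mol.
Rate: 6.187×10⁻⁷ mol / (2838 s × 0.156 L) = 1.4×10⁻⁹ M s⁻¹.

1.4×10⁻⁹ M s⁻¹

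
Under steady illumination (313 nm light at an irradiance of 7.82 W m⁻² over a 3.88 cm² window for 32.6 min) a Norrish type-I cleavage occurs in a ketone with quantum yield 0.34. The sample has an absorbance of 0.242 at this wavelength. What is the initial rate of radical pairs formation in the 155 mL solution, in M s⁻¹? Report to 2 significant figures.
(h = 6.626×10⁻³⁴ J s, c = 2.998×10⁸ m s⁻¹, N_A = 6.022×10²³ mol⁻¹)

Photon energy at 313 nm: hc/λ = (6.626×10⁻³⁴)(2.998×10⁸)/(313×10⁻⁹) = 6.347×10⁻¹⁹ J.
Energy delivered: (7.82 W m⁻²)(3.88×10⁻⁴ m²)(1956 s) = 5.935 J.
Photons incident: 5.935 / 6.347×10⁻¹⁹ = 9.351×10¹⁸, i.e. 9.351×10¹⁸/6.022×10²³ = 1.553×10⁻⁵ mol.
Fraction absorbed: 1 − 10^(−0.242) = 0.4272.
Photons absorbed: 0.4272 × 1.553×10⁻⁵ = 6.634×10⁻⁶ mol.
Product formed: 0.34 × 6.634×10⁻⁶ = 2.256×10⁻⁶ mol.
Rate: 2.256×10⁻⁶ mol / (1956 s × 0.155 L) = 7.4×10⁻⁹ M s⁻¹.

7.4×10⁻⁹ M s⁻¹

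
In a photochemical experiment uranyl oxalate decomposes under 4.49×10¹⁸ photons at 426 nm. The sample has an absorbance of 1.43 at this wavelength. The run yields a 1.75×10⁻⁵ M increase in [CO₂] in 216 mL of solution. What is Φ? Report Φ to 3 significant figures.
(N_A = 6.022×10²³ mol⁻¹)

Φ = 0.527

Product: (1.75×10⁻⁵ M)(0.216 L) = 3.780×10⁻⁶ mol.
Moles of photons: 4.49×10¹⁸ / 6.022×10²³ = 7.456×10⁻⁶ mol.
Fraction absorbed: 1 − 10^(−1.43) = 0.9628.
Photons absorbed: 0.9628 × 7.456×10⁻⁶ = 7.179×10⁻⁶ mol.
Φ = 3.780×10⁻⁶ mol / 7.179×10⁻⁶ mol photons = 0.527.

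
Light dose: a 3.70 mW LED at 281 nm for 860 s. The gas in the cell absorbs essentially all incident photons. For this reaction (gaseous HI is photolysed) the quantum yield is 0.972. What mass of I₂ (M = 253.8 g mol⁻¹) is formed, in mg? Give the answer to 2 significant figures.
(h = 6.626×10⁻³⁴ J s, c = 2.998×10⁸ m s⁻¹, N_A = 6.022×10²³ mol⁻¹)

1.8 mg

Photon energy at 281 nm: hc/λ = (6.626×10⁻³⁴)(2.998×10⁸)/(281×10⁻⁹) = 7.069×10⁻¹⁹ J.
Energy delivered: (3.70 mW)(860 s) = 3.182 J.
Photons incident: 3.182 / 7.069×10⁻¹⁹ = 4.501×10¹⁸, i.e. 4.501×10¹⁸/6.022×10²³ = 7.474×10⁻⁶ mol.
Product: Φ × n_abs = 0.972 × 7.474×10⁻⁶ = 7.265×10⁻⁶ mol.
Mass: 7.265×10⁻⁶ × 253.8 = 0.001844 g = 1.8 mg.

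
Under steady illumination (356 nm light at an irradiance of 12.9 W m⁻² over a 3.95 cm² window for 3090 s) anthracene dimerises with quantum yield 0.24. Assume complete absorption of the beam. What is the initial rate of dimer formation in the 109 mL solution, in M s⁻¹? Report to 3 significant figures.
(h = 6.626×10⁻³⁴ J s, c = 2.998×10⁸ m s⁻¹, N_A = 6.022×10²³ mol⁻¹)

Photon energy at 356 nm: hc/λ = (6.626×10⁻³⁴)(2.998×10⁸)/(356×10⁻⁹) = 5.580×10⁻¹⁹ J.
Energy delivered: (12.9 W m⁻²)(3.95×10⁻⁴ m²)(3090 s) = 15.75 J.
Photons incident: 15.75 / 5.580×10⁻¹⁹ = 2.823×10¹⁹, i.e. 2.823×10¹⁹/6.022×10²³ = 4.688×10⁻⁵ mol.
Product formed: 0.24 × 4.688×10⁻⁵ = 1.125×10⁻⁵ mol.
Rate: 1.125×10⁻⁵ mol / (3090 s × 0.109 L) = 3.34×10⁻⁸ M s⁻¹.

3.34×10⁻⁸ M s⁻¹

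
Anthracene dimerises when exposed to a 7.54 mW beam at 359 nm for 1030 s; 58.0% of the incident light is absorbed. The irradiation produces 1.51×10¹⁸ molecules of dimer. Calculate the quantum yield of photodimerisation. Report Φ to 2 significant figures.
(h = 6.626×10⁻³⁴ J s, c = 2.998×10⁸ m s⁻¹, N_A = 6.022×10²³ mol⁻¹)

Φ = 0.19

Product: 1.51×10¹⁸ / 6.022×10²³ = 2.507×10⁻⁶ mol.
Photon energy at 359 nm: hc/λ = (6.626×10⁻³⁴)(2.998×10⁸)/(359×10⁻⁹) = 5.533×10⁻¹⁹ J.
Energy delivered: (7.54 mW)(1030 s) = 7.766 J.
Photons incident: 7.766 / 5.533×10⁻¹⁹ = 1.404×10¹⁹, i.e. 1.404×10¹⁹/6.022×10²³ = 2.331×10⁻⁵ mol.
Photons absorbed: 0.580 × 2.331×10⁻⁵ = 1.352×10⁻⁵ mol.
Φ = 2.507×10⁻⁶ mol / 1.352×10⁻⁵ mol photons = 0.19.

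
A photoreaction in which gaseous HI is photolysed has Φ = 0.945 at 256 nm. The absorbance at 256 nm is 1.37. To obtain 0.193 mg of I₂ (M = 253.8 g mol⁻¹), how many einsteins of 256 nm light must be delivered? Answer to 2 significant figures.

Product: 0.193 mg / 253.8 g mol⁻¹ = 7.604×10⁻⁷ mol.
Photons that must be absorbed: 7.604×10⁻⁷ / 0.945 = 8.047×10⁻⁷ mol.
Fraction absorbed: 1 − 10^(−1.37) = 0.9573.
Incident photons needed: 8.047×10⁻⁷ / 0.9573 = 8.406×10⁻⁷ mol.

8.4×10⁻⁷ einstein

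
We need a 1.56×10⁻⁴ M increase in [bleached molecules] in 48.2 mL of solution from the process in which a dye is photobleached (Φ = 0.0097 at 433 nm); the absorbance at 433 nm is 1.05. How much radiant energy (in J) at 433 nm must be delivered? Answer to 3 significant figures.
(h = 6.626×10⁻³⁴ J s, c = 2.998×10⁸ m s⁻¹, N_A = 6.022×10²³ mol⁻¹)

235 J

Product: (1.56×10⁻⁴ M)(0.0482 L) = 7.519×10⁻⁶ mol.
Photons that must be absorbed: 7.519×10⁻⁶ / 0.0097 = 7.752×10⁻⁴ mol.
Fraction absorbed: 1 − 10^(−1.05) = 0.9109.
Incident photons needed: 7.752×10⁻⁴ / 0.9109 = 8.510×10⁻⁴ mol.
Photon energy: hc/λ = 4.588×10⁻¹⁹ J; per mole, 2.763×10⁵ J mol⁻¹.
Energy required: 8.510×10⁻⁴ × 2.763×10⁵ = 235 J.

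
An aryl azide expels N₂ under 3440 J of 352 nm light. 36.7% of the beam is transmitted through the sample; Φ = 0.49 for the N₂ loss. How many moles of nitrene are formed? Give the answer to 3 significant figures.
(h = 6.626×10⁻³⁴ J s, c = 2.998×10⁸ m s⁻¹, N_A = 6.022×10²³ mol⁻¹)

Photon energy at 352 nm: hc/λ = (6.626×10⁻³⁴)(2.998×10⁸)/(352×10⁻⁹) = 5.643×10⁻¹⁹ J.
Photons incident: 3440 / 5.643×10⁻¹⁹ = 6.096×10²¹, i.e. 6.096×10²¹/6.022×10²³ = 0.01012 mol.
Fraction absorbed: 1 − 36.7/100 = 0.6330.
Photons absorbed: 0.6330 × 0.01012 = 0.006406 mol.
Product: Φ × n_abs = 0.49 × 0.006406 = 0.003139 mol.

0.00314 mol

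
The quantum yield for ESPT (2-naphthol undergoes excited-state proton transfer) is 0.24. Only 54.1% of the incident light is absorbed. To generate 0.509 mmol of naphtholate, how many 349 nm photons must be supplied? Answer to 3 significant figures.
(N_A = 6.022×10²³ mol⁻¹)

Product: 0.509 mmol = 5.09×10⁻⁴ mol.
Photons that must be absorbed: 5.09×10⁻⁴ / 0.24 = 0.002121 mol.
Incident photons needed: 0.002121 / 0.541 = 0.003921 mol.
Photon count: 0.003921 × 6.022×10²³ = 2.36×10²¹.

2.36×10²¹ photons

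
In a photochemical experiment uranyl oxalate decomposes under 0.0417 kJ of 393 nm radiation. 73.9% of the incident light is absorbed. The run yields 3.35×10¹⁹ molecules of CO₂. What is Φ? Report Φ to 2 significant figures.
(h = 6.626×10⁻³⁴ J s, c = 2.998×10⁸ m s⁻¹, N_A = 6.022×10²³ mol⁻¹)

Φ = 0.55

Product: 3.35×10¹⁹ / 6.022×10²³ = 5.563×10⁻⁵ mol.
Photon energy at 393 nm: hc/λ = (6.626×10⁻³⁴)(2.998×10⁸)/(393×10⁻⁹) = 5.055×10⁻¹⁹ J.
Incident energy: 0.0417 kJ = 41.7 J.
Photons incident: 41.7 / 5.055×10⁻¹⁹ = 8.249×10¹⁹, i.e. 8.249×10¹⁹/6.022×10²³ = 1.370×10⁻⁴ mol.
Photons absorbed: 0.739 × 1.370×10⁻⁴ = 1.012×10⁻⁴ mol.
Φ = 5.563×10⁻⁵ mol / 1.012×10⁻⁴ mol photons = 0.55.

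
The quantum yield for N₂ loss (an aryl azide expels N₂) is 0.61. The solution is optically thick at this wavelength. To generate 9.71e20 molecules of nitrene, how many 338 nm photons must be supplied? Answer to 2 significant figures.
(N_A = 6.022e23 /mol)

1.6e21 photons

Product: 9.71e20 / 6.022e23 = 0.001612 mol.
Photons that must be absorbed: 0.001612 / 0.61 = 0.002643 mol.
Photon count: 0.002643 × 6.022e23 = 1.6e21.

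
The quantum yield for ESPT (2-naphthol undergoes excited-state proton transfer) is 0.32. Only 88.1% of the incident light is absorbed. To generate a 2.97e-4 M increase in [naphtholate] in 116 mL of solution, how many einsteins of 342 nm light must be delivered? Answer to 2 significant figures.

Product: (2.97e-4 M)(0.116 L) = 3.445e-5 mol.
Photons that must be absorbed: 3.445e-5 / 0.32 = 1.077e-4 mol.
Incident photons needed: 1.077e-4 / 0.881 = 1.222e-4 mol.

1.2e-4 einstein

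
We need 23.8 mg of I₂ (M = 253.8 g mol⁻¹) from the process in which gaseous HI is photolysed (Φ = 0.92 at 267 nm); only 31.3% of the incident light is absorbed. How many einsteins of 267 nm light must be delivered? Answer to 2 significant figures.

Product: 23.8 mg / 253.8 g mol⁻¹ = 9.377×10⁻⁵ mol.
Photons that must be absorbed: 9.377×10⁻⁵ / 0.92 = 1.019×10⁻⁴ mol.
Incident photons needed: 1.019×10⁻⁴ / 0.313 = 3.256×10⁻⁴ mol.

3.3×10⁻⁴ einstein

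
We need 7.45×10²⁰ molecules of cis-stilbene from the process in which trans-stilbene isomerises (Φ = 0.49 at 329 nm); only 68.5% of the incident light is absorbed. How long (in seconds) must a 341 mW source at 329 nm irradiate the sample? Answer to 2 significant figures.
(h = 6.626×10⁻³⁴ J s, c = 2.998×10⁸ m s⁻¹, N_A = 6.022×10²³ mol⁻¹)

Product: 7.45×10²⁰ / 6.022×10²³ = 0.001237 mol.
Photons that must be absorbed: 0.001237 / 0.49 = 0.002524 mol.
Incident photons needed: 0.002524 / 0.685 = 0.003685 mol.
Photon energy: hc/λ = 6.038×10⁻¹⁹ J; per mole, 3.636×10⁵ J mol⁻¹.
Energy required: 0.003685 × 3.636×10⁵ = 1340 J.
Time: 1340 J / 0.341 W = 3900 s.

t ≈ 3900 s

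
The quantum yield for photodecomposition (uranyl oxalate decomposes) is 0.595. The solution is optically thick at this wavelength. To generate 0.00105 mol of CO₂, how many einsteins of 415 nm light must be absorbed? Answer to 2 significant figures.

Photons that must be absorbed: 0.00105 / 0.595 = 0.001765 mol.

0.0018 einstein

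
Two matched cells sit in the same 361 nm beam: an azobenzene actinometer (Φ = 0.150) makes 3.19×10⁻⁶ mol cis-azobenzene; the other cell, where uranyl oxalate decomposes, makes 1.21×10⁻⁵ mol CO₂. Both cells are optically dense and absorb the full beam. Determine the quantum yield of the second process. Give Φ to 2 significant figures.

Photons absorbed by the actinometer: 3.19×10⁻⁶ / 0.150 = 2.127×10⁻⁵ mol.
Φ(unknown) = 1.21×10⁻⁵ / 2.127×10⁻⁵ = 0.57.

Φ = 0.57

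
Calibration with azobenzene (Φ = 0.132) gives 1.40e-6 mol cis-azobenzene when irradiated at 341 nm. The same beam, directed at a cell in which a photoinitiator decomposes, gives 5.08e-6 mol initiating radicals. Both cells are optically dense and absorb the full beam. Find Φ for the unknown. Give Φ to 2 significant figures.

Φ = 0.48

Photons absorbed by the actinometer: 1.40e-6 / 0.132 = 1.061e-5 mol.
Φ(unknown) = 5.08e-6 / 1.061e-5 = 0.48.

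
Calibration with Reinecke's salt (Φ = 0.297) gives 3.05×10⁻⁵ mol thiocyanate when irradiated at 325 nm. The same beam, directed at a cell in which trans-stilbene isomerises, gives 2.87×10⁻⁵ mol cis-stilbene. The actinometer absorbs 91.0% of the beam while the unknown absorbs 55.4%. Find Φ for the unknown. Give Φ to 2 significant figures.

Φ = 0.46

Photons absorbed by the actinometer: 3.05×10⁻⁵ / 0.297 = 1.027×10⁻⁴ mol.
Incident flux: 1.027×10⁻⁴ / 0.910 = 1.129×10⁻⁴ einstein.
Absorbed by unknown: 0.554 × 1.129×10⁻⁴ = 6.255×10⁻⁵ mol.
Φ(unknown) = 2.87×10⁻⁵ / 6.255×10⁻⁵ = 0.46.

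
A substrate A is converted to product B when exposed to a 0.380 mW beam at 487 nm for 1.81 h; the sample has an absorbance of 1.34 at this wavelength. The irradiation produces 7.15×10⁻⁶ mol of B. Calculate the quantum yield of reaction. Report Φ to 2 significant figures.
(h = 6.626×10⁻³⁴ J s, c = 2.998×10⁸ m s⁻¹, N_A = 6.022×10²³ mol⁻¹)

Φ = 0.74

Photon energy at 487 nm: hc/λ = (6.626×10⁻³⁴)(2.998×10⁸)/(487×10⁻⁹) = 4.079×10⁻¹⁹ J.
Energy delivered: (0.380 mW)(6516 s) = 2.476 J.
Photons incident: 2.476 / 4.079×10⁻¹⁹ = 6.070×10¹⁸, i.e. 6.070×10¹⁸/6.022×10²³ = 1.008×10⁻⁵ mol.
Fraction absorbed: 1 − 10^(−1.34) = 0.9543.
Photons absorbed: 0.9543 × 1.008×10⁻⁵ = 9.619×10⁻⁶ mol.
Φ = 7.15×10⁻⁶ mol / 9.619×10⁻⁶ mol photons = 0.74.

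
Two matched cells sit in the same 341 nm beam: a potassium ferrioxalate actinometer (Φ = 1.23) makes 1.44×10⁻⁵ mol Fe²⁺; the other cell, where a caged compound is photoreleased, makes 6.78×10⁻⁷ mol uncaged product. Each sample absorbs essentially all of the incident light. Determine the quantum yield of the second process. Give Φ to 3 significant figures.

Photons absorbed by the actinometer: 1.44×10⁻⁵ / 1.23 = 1.171×10⁻⁵ mol.
Φ(unknown) = 6.78×10⁻⁷ / 1.171×10⁻⁵ = 0.0579.

Φ = 0.0579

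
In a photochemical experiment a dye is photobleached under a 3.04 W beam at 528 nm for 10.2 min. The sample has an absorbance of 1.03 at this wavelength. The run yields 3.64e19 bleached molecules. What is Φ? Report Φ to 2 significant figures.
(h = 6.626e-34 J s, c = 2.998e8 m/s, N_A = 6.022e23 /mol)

Φ = 0.0081

Product: 3.64e19 / 6.022e23 = 6.045e-5 mol.
Photon energy at 528 nm: hc/λ = (6.626e-34)(2.998e8)/(528e-9) = 3.762e-19 J.
Energy delivered: (3.04 W)(612 s) = 1860 J.
Photons incident: 1860 / 3.762e-19 = 4.944e21, i.e. 4.944e21/6.022e23 = 0.008210 mol.
Fraction absorbed: 1 − 10^(−1.03) = 0.9067.
Photons absorbed: 0.9067 × 0.008210 = 0.007444 mol.
Φ = 6.045e-5 mol / 0.007444 mol photons = 0.0081.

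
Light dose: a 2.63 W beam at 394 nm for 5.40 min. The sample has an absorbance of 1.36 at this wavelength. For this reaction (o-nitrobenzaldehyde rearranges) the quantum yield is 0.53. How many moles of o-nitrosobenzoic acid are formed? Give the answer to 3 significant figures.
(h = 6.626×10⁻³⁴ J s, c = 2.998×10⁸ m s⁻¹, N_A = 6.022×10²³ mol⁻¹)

0.00142 mol

Photon energy at 394 nm: hc/λ = (6.626×10⁻³⁴)(2.998×10⁸)/(394×10⁻⁹) = 5.042×10⁻¹⁹ J.
Energy delivered: (2.63 W)(324 s) = 852.1 J.
Photons incident: 852.1 / 5.042×10⁻¹⁹ = 1.690×10²¹, i.e. 1.690×10²¹/6.022×10²³ = 0.002806 mol.
Fraction absorbed: 1 − 10^(−1.36) = 0.9563.
Photons absorbed: 0.9563 × 0.002806 = 0.002683 mol.
Product: Φ × n_abs = 0.53 × 0.002683 = 0.001422 mol.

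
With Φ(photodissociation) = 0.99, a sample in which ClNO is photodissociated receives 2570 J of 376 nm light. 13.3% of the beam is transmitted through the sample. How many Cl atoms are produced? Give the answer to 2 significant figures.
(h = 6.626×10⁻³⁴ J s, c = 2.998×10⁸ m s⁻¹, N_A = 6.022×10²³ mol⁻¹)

Photon energy at 376 nm: hc/λ = (6.626×10⁻³⁴)(2.998×10⁸)/(376×10⁻⁹) = 5.283×10⁻¹⁹ J.
Photons incident: 2570 / 5.283×10⁻¹⁹ = 4.865×10²¹, i.e. 4.865×10²¹/6.022×10²³ = 0.008079 mol.
Fraction absorbed: 1 − 13.3/100 = 0.8670.
Photons absorbed: 0.8670 × 0.008079 = 0.007004 mol.
Product: Φ × n_abs = 0.99 × 0.007004 = 0.006934 mol.
As a count: 0.006934 × 6.022×10²³ = 4.2×10²¹.

4.2×10²¹ atoms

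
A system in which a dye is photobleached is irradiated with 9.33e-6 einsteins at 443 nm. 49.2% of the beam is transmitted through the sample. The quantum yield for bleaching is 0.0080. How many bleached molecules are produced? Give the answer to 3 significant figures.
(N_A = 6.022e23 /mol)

2.28e16 bleached molecules

Fraction absorbed: 1 − 49.2/100 = 0.5080.
Photons absorbed: 0.5080 × 9.33e-6 = 4.740e-6 mol.
Product: Φ × n_abs = 0.0080 × 4.740e-6 = 3.792e-8 mol.
As a count: 3.792e-8 × 6.022e23 = 2.28e16.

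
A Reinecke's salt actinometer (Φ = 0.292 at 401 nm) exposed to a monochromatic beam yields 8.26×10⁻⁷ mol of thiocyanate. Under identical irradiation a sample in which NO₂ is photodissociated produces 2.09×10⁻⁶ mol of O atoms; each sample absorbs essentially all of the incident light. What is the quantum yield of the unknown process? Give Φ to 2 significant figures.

Φ = 0.74

Photons absorbed by the actinometer: 8.26×10⁻⁷ / 0.292 = 2.829×10⁻⁶ mol.
Φ(unknown) = 2.09×10⁻⁶ / 2.829×10⁻⁶ = 0.74.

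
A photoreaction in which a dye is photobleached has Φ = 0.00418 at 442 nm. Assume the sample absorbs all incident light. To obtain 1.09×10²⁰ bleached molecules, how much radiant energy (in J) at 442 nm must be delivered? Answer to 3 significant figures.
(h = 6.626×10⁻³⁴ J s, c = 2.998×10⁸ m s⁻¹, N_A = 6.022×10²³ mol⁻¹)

Product: 1.09×10²⁰ / 6.022×10²³ = 1.810×10⁻⁴ mol.
Photons that must be absorbed: 1.810×10⁻⁴ / 0.00418 = 0.04330 mol.
Photon energy: hc/λ = 4.494×10⁻¹⁹ J; per mole, 2.706×10⁵ J mol⁻¹.
Energy required: 0.04330 × 2.706×10⁵ = 1.17×10⁴ J.

1.17×10⁴ J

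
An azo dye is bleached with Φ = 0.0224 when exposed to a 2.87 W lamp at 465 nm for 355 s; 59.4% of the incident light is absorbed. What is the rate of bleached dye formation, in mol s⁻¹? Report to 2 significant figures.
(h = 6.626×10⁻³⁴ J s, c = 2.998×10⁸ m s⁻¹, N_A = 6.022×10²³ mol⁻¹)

Photon energy at 465 nm: hc/λ = (6.626×10⁻³⁴)(2.998×10⁸)/(465×10⁻⁹) = 4.272×10⁻¹⁹ J.
Energy delivered: (2.87 W)(355 s) = 1019 J.
Photons incident: 1019 / 4.272×10⁻¹⁹ = 2.385×10²¹, i.e. 2.385×10²¹/6.022×10²³ = 0.003960 mol.
Photons absorbed: 0.594 × 0.003960 = 0.002352 mol.
Product formed: 0.0224 × 0.002352 = 5.268×10⁻⁵ mol.
Rate: 5.268×10⁻⁵ / 355 s = 1.5×10⁻⁷ mol s⁻¹.

1.5×10⁻⁷ mol s⁻¹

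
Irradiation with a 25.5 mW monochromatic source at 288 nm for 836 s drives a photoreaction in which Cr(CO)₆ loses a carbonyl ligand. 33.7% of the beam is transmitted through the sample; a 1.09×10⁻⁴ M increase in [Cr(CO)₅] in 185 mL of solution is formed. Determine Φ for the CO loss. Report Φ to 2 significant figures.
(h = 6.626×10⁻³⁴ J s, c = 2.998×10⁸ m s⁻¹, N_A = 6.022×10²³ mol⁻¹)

Φ = 0.59

Product: (1.09×10⁻⁴ M)(0.185 L) = 2.017×10⁻⁵ mol.
Photon energy at 288 nm: hc/λ = (6.626×10⁻³⁴)(2.998×10⁸)/(288×10⁻⁹) = 6.897×10⁻¹⁹ J.
Energy delivered: (25.5 mW)(836 s) = 21.32 J.
Photons incident: 21.32 / 6.897×10⁻¹⁹ = 3.091×10¹⁹, i.e. 3.091×10¹⁹/6.022×10²³ = 5.133×10⁻⁵ mol.
Fraction absorbed: 1 − 33.7/100 = 0.6630.
Photons absorbed: 0.6630 × 5.133×10⁻⁵ = 3.403×10⁻⁵ mol.
Φ = 2.017×10⁻⁵ mol / 3.403×10⁻⁵ mol photons = 0.59.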